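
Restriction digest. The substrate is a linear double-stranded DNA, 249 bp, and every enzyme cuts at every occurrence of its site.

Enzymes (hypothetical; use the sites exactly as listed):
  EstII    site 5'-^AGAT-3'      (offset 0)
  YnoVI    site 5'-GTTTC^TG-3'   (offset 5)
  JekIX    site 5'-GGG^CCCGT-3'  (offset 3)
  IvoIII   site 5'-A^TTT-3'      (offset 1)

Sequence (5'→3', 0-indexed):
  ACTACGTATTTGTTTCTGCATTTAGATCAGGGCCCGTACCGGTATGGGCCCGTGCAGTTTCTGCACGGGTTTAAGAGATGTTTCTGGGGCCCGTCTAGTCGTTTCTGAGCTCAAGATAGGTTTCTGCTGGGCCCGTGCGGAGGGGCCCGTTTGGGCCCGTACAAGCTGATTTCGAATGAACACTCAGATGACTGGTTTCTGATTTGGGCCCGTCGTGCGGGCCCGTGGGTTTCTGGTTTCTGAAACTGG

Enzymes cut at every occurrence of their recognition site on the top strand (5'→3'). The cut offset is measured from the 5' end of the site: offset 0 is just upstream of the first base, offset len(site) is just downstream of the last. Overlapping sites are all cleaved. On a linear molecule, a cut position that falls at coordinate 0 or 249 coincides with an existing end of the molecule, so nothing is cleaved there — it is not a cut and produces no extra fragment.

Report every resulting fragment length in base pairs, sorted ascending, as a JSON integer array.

Per-enzyme occurrences:
  EstII (AGAT, off=0): starts [23, 75, 113, 185] → cuts [23, 75, 113, 185]
  YnoVI (GTTTCTG, off=5): starts [11, 56, 79, 100, 119, 194, 228, 235] → cuts [16, 61, 84, 105, 124, 199, 233, 240]
  JekIX (GGGCCCGT, off=3): starts [29, 45, 86, 128, 142, 152, 205, 218] → cuts [32, 48, 89, 131, 145, 155, 208, 221]
  IvoIII (ATTT, off=1): starts [7, 19, 168, 201] → cuts [8, 20, 169, 202]

All cut coordinates (distinct, sorted): [8, 16, 20, 23, 32, 48, 61, 75, 84, 89, 105, 113, 124, 131, 145, 155, 169, 185, 199, 202, 208, 221, 233, 240]

Fragments:
  [0,8): 8 bp
  [8,16): 8 bp
  [16,20): 4 bp
  [20,23): 3 bp
  [23,32): 9 bp
  [32,48): 16 bp
  [48,61): 13 bp
  [61,75): 14 bp
  [75,84): 9 bp
  [84,89): 5 bp
  [89,105): 16 bp
  [105,113): 8 bp
  [113,124): 11 bp
  [124,131): 7 bp
  [131,145): 14 bp
  [145,155): 10 bp
  [155,169): 14 bp
  [169,185): 16 bp
  [185,199): 14 bp
  [199,202): 3 bp
  [202,208): 6 bp
  [208,221): 13 bp
  [221,233): 12 bp
  [233,240): 7 bp
  [240,249): 9 bp

[3,3,4,5,6,7,7,8,8,8,9,9,9,10,11,12,13,13,14,14,14,14,16,16,16]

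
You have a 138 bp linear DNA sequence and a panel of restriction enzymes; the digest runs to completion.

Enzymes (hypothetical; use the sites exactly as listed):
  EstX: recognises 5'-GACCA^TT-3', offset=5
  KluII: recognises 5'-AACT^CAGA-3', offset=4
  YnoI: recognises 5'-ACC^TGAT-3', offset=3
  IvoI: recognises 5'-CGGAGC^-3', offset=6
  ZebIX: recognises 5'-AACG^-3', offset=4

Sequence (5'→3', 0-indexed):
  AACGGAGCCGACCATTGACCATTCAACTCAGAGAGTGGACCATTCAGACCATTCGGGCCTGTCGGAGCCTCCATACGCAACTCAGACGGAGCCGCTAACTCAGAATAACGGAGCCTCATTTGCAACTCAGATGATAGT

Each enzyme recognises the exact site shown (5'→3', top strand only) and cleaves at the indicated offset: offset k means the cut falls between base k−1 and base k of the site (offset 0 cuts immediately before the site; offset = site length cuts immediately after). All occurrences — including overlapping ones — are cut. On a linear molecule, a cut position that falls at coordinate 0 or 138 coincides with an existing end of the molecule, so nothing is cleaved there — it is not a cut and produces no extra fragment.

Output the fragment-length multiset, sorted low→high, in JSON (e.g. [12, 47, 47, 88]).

Site scan:
  EstX GACCATT/5: at [9, 16, 37, 46] ⇒ [14, 21, 42, 51]
  KluII AACTCAGA/4: at [24, 78, 96, 123] ⇒ [28, 82, 100, 127]
  YnoI (ACCTGAT, off=3): no sites
  IvoI CGGAGC/6: at [2, 62, 86, 108] ⇒ [8, 68, 92, 114]
  ZebIX AACG/4: at [0, 106] ⇒ [4, 110]

Pooled cuts: [4, 8, 14, 21, 28, 42, 51, 68, 82, 92, 100, 110, 114, 127]

Fragments:
  [0,4): 4 bp
  [4,8): 4 bp
  [8,14): 6 bp
  [14,21): 7 bp
  [21,28): 7 bp
  [28,42): 14 bp
  [42,51): 9 bp
  [51,68): 17 bp
  [68,82): 14 bp
  [82,92): 10 bp
  [92,100): 8 bp
  [100,110): 10 bp
  [110,114): 4 bp
  [114,127): 13 bp
  [127,138): 11 bp

[4,4,4,6,7,7,8,9,10,10,11,13,14,14,17]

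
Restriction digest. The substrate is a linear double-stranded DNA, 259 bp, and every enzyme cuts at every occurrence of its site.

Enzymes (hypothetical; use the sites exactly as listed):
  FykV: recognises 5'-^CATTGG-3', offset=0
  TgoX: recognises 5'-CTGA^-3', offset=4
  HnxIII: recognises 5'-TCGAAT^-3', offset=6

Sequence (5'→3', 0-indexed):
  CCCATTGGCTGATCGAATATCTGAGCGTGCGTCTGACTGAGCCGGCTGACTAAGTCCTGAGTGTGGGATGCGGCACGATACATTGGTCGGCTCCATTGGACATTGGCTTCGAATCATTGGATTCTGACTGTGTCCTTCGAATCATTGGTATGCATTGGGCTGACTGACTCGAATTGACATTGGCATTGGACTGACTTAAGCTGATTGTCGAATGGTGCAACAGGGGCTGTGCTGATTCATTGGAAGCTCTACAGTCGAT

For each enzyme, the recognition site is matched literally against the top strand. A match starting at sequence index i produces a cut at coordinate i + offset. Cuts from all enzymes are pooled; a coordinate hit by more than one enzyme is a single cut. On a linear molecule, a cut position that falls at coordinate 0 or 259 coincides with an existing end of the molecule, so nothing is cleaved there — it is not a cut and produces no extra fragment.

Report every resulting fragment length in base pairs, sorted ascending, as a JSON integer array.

Scan for sites:
  FykV CATTGG/0: at [2, 80, 93, 100, 114, 142, 152, 177, 183, 237] ⇒ [2, 80, 93, 100, 114, 142, 152, 177, 183, 237]
  TgoX CTGA/4: at [8, 20, 32, 36, 45, 56, 123, 159, 163, 190, 200, 231] ⇒ [12, 24, 36, 40, 49, 60, 127, 163, 167, 194, 204, 235]
  HnxIII TCGAAT/6: at [12, 108, 136, 168, 207] ⇒ [18, 114, 142, 174, 213]

Pooled cuts: [2, 12, 18, 24, 36, 40, 49, 60, 80, 93, 100, 114, 127, 142, 152, 163, 167, 174, 177, 183, 194, 204, 213, 235, 237]

Fragment lengths:
  [0,2): 2 bp
  [2,12): 10 bp
  [12,18): 6 bp
  [18,24): 6 bp
  [24,36): 12 bp
  [36,40): 4 bp
  [40,49): 9 bp
  [49,60): 11 bp
  [60,80): 20 bp
  [80,93): 13 bp
  [93,100): 7 bp
  [100,114): 14 bp
  [114,127): 13 bp
  [127,142): 15 bp
  [142,152): 10 bp
  [152,163): 11 bp
  [163,167): 4 bp
  [167,174): 7 bp
  [174,177): 3 bp
  [177,183): 6 bp
  [183,194): 11 bp
  [194,204): 10 bp
  [204,213): 9 bp
  [213,235): 22 bp
  [235,237): 2 bp
  [237,259): 22 bp

[2,2,3,4,4,6,6,6,7,7,9,9,10,10,10,11,11,11,12,13,13,14,15,20,22,22]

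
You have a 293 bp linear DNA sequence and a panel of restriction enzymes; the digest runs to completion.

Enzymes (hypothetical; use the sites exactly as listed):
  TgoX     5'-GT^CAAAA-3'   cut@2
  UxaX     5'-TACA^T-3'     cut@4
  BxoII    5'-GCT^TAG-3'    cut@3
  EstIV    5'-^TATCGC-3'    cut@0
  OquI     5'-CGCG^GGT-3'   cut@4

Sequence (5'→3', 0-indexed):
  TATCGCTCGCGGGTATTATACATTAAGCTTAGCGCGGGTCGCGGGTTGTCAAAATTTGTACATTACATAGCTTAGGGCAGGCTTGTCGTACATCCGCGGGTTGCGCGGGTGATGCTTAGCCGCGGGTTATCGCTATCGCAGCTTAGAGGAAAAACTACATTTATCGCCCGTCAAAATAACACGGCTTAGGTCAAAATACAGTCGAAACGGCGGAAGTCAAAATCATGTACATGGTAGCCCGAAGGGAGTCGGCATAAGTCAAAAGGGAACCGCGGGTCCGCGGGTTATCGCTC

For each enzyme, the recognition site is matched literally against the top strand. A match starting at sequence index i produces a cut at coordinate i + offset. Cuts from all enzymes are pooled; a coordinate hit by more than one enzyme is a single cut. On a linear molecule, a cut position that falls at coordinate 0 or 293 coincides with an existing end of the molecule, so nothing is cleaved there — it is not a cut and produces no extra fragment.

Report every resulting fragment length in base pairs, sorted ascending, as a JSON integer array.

Per-enzyme occurrences:
  TgoX GTCAAAA/2: at [47, 169, 189, 215, 257] ⇒ [49, 171, 191, 217, 259]
  UxaX TACAT/4: at [18, 58, 63, 88, 155, 227] ⇒ [22, 62, 67, 92, 159, 231]
  BxoII GCTTAG/3: at [26, 69, 113, 140, 183] ⇒ [29, 72, 116, 143, 186]
  EstIV TATCGC/0: at [0, 127, 133, 161, 285] ⇒ [127, 133, 161, 285] (position 0 is a terminus of the linear molecule — no cut)
  OquI CGCGGGT/4: at [7, 32, 39, 94, 103, 120, 270, 278] ⇒ [11, 36, 43, 98, 107, 124, 274, 282]

Pooled cuts: [11, 22, 29, 36, 43, 49, 62, 67, 72, 92, 98, 107, 116, 124, 127, 133, 143, 159, 161, 171, 186, 191, 217, 231, 259, 274, 282, 285]

Fragment lengths:
  [0,11): 11 bp
  [11,22): 11 bp
  [22,29): 7 bp
  [29,36): 7 bp
  [36,43): 7 bp
  [43,49): 6 bp
  [49,62): 13 bp
  [62,67): 5 bp
  [67,72): 5 bp
  [72,92): 20 bp
  [92,98): 6 bp
  [98,107): 9 bp
  [107,116): 9 bp
  [116,124): 8 bp
  [124,127): 3 bp
  [127,133): 6 bp
  [133,143): 10 bp
  [143,159): 16 bp
  [159,161): 2 bp
  [161,171): 10 bp
  [171,186): 15 bp
  [186,191): 5 bp
  [191,217): 26 bp
  [217,231): 14 bp
  [231,259): 28 bp
  [259,274): 15 bp
  [274,282): 8 bp
  [282,285): 3 bp
  [285,293): 8 bp

[2,3,3,5,5,5,6,6,6,7,7,7,8,8,8,9,9,10,10,11,11,13,14,15,15,16,20,26,28]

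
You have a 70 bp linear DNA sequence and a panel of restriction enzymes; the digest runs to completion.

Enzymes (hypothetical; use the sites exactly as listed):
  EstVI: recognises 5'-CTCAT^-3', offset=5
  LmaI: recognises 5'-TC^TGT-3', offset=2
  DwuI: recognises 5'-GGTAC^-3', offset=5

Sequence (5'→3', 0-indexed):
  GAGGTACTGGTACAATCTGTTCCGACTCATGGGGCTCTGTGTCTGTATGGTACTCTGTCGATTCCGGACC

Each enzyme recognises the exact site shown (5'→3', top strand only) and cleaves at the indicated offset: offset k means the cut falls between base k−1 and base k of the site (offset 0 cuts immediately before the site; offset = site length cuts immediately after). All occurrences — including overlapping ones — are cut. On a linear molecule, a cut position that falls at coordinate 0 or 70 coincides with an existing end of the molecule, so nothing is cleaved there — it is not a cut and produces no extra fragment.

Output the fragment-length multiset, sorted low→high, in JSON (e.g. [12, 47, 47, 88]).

[2,4,6,6,7,7,10,13,15]

Scan for sites:
  EstVI (CTCAT, off=5): starts [25] → cuts [30]
  LmaI (TCTGT, off=2): starts [15, 35, 41, 53] → cuts [17, 37, 43, 55]
  DwuI (GGTAC, off=5): starts [2, 8, 48] → cuts [7, 13, 53]

All cut coordinates (distinct, sorted): [7, 13, 17, 30, 37, 43, 53, 55]

Fragment lengths:
  [0,7): 7 bp
  [7,13): 6 bp
  [13,17): 4 bp
  [17,30): 13 bp
  [30,37): 7 bp
  [37,43): 6 bp
  [43,53): 10 bp
  [53,55): 2 bp
  [55,70): 15 bp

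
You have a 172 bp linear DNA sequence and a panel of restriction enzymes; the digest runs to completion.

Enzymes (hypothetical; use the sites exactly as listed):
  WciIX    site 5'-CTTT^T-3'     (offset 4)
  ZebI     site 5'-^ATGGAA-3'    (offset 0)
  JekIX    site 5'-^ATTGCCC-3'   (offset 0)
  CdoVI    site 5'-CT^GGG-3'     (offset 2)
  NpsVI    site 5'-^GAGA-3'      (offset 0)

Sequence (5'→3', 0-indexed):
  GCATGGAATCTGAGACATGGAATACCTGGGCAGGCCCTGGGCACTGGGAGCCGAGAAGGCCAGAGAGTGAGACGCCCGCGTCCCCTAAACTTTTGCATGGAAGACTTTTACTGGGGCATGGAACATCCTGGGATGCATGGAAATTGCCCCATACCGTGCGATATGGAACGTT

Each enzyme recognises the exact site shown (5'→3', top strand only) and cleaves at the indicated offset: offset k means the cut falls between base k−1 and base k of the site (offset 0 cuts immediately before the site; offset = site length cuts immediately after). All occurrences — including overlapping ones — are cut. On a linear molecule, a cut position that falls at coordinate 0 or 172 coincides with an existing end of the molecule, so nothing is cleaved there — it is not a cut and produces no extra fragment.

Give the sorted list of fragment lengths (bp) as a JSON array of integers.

Scan for sites:
  WciIX (CTTTT, off=4): starts [89, 104] → cuts [93, 108]
  ZebI (ATGGAA, off=0): starts [2, 16, 96, 117, 136, 162] → cuts [2, 16, 96, 117, 136, 162]
  JekIX (ATTGCCC, off=0): starts [142] → cuts [142]
  CdoVI (CTGGG, off=2): starts [25, 36, 43, 110, 127] → cuts [27, 38, 45, 112, 129]
  NpsVI (GAGA, off=0): starts [11, 52, 62, 68] → cuts [11, 52, 62, 68]

All cut coordinates (distinct, sorted): [2, 11, 16, 27, 38, 45, 52, 62, 68, 93, 96, 108, 112, 117, 129, 136, 142, 162]

Fragments:
  [0,2): 2 bp
  [2,11): 9 bp
  [11,16): 5 bp
  [16,27): 11 bp
  [27,38): 11 bp
  [38,45): 7 bp
  [45,52): 7 bp
  [52,62): 10 bp
  [62,68): 6 bp
  [68,93): 25 bp
  [93,96): 3 bp
  [96,108): 12 bp
  [108,112): 4 bp
  [112,117): 5 bp
  [117,129): 12 bp
  [129,136): 7 bp
  [136,142): 6 bp
  [142,162): 20 bp
  [162,172): 10 bp

[2,3,4,5,5,6,6,7,7,7,9,10,10,11,11,12,12,20,25]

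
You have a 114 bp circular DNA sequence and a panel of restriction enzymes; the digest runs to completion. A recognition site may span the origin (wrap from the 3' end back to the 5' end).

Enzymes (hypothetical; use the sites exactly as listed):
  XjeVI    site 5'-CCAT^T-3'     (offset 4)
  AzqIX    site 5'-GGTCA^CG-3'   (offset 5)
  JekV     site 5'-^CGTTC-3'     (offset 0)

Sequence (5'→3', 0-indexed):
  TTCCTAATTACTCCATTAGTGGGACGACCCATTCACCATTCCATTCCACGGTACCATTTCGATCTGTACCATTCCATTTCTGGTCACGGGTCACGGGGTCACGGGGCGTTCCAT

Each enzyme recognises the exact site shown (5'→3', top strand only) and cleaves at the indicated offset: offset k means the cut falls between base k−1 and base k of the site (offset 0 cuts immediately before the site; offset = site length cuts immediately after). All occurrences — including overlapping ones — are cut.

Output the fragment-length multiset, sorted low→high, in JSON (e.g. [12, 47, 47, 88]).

[5,5,5,7,7,8,8,9,13,15,16,16]

Per-enzyme occurrences:
  XjeVI (CCATT, off=4): starts [12, 28, 35, 40, 53, 68, 73, 110] → cuts [0, 16, 32, 39, 44, 57, 72, 77]
  AzqIX (GGTCACG, off=5): starts [81, 88, 96] → cuts [86, 93, 101]
  JekV (CGTTC, off=0): starts [106] → cuts [106]

All cut coordinates (distinct, sorted): [0, 16, 32, 39, 44, 57, 72, 77, 86, 93, 101, 106]

Fragments:
  0→16: 16 bp
  16→32: 16 bp
  32→39: 7 bp
  39→44: 5 bp
  44→57: 13 bp
  57→72: 15 bp
  72→77: 5 bp
  77→86: 9 bp
  86→93: 7 bp
  93→101: 8 bp
  101→106: 5 bp
  106→0 (wrap): 114-106+0 = 8 bp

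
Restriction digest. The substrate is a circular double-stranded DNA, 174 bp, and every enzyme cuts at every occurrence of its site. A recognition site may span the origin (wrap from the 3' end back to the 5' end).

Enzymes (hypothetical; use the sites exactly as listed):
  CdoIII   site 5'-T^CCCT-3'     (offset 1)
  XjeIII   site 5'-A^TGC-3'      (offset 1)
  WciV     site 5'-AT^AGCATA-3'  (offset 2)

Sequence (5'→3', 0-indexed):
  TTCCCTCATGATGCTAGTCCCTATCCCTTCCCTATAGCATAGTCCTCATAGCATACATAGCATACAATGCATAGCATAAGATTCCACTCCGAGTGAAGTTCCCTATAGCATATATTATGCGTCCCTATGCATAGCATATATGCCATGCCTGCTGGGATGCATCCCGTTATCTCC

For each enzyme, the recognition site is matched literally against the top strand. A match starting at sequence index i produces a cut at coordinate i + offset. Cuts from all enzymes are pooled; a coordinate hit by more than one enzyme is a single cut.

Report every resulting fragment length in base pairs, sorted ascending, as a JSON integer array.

[5,5,5,5,5,5,6,6,6,7,8,9,9,9,11,12,14,19,28]

Per-enzyme occurrences:
  CdoIII TCCCT/1: at [1, 17, 23, 28, 99, 121] ⇒ [2, 18, 24, 29, 100, 122]
  XjeIII ATGC/1: at [10, 66, 116, 126, 139, 144, 156] ⇒ [11, 67, 117, 127, 140, 145, 157]
  WciV ATAGCATA/2: at [33, 47, 56, 70, 104, 130] ⇒ [35, 49, 58, 72, 106, 132]

Pooled cuts: [2, 11, 18, 24, 29, 35, 49, 58, 67, 72, 100, 106, 117, 122, 127, 132, 140, 145, 157]

Fragment lengths:
  2→11: 9 bp
  11→18: 7 bp
  18→24: 6 bp
  24→29: 5 bp
  29→35: 6 bp
  35→49: 14 bp
  49→58: 9 bp
  58→67: 9 bp
  67→72: 5 bp
  72→100: 28 bp
  100→106: 6 bp
  106→117: 11 bp
  117→122: 5 bp
  122→127: 5 bp
  127→132: 5 bp
  132→140: 8 bp
  140→145: 5 bp
  145→157: 12 bp
  157→2 (wrap): 174-157+2 = 19 bp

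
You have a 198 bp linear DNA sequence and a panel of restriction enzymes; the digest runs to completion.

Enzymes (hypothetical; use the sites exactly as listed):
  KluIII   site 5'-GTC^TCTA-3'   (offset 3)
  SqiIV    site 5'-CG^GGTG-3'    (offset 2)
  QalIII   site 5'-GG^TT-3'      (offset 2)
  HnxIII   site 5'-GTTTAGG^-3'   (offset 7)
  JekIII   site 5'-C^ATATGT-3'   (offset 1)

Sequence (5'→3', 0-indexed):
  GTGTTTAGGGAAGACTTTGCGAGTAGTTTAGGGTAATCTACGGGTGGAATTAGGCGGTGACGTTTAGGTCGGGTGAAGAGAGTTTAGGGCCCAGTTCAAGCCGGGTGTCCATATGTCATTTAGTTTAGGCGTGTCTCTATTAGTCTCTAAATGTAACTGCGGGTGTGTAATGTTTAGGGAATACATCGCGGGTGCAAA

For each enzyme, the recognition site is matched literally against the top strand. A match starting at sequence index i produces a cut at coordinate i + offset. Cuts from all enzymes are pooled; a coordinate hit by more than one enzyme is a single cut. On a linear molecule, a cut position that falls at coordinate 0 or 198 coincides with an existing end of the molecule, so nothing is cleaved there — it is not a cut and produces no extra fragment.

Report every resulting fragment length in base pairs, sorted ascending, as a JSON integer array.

[3,6,7,8,9,10,10,12,15,16,17,17,19,23,26]

Per-enzyme occurrences:
  KluIII (GTCTCTA, off=3): starts [132, 142] → cuts [135, 145]
  SqiIV (CGGGTG, off=2): starts [40, 69, 101, 159, 188] → cuts [42, 71, 103, 161, 190]
  QalIII (GGTT, off=2): no sites
  HnxIII (GTTTAGG, off=7): starts [2, 25, 61, 81, 122, 171] → cuts [9, 32, 68, 88, 129, 178]
  JekIII (CATATGT, off=1): starts [109] → cuts [110]

Pooled cuts: [9, 32, 42, 68, 71, 88, 103, 110, 129, 135, 145, 161, 178, 190]

Fragments:
  [0,9): 9 bp
  [9,32): 23 bp
  [32,42): 10 bp
  [42,68): 26 bp
  [68,71): 3 bp
  [71,88): 17 bp
  [88,103): 15 bp
  [103,110): 7 bp
  [110,129): 19 bp
  [129,135): 6 bp
  [135,145): 10 bp
  [145,161): 16 bp
  [161,178): 17 bp
  [178,190): 12 bp
  [190,198): 8 bp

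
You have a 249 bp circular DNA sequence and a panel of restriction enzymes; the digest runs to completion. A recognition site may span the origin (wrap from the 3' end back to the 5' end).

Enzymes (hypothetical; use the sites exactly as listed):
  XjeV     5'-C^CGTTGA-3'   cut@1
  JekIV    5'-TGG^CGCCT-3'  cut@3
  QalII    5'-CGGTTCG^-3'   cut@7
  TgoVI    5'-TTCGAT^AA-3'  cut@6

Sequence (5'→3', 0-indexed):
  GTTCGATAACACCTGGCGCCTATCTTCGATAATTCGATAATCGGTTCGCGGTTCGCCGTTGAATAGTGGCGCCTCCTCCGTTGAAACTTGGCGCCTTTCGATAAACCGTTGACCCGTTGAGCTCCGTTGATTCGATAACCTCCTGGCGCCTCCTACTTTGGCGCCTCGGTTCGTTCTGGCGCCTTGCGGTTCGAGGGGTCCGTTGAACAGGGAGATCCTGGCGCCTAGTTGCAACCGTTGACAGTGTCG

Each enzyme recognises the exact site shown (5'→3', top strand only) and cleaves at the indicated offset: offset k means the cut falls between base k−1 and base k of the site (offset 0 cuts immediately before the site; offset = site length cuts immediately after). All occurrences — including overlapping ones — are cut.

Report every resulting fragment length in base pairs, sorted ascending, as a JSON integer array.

[1,2,4,6,7,7,8,8,9,9,10,10,10,11,12,12,13,13,14,14,14,15,19,21]

Site scan:
  XjeV CCGTTGA/1: at [55, 77, 105, 113, 123, 199, 234] ⇒ [56, 78, 106, 114, 124, 200, 235]
  JekIV TGGCGCCT/3: at [13, 66, 88, 143, 158, 176, 218] ⇒ [16, 69, 91, 146, 161, 179, 221]
  QalII CGGTTCG/7: at [41, 48, 166, 186, 247] ⇒ [5, 48, 55, 173, 193]
  TgoVI TTCGATAA/6: at [1, 24, 32, 96, 130] ⇒ [7, 30, 38, 102, 136]

All cut coordinates (distinct, sorted): [5, 7, 16, 30, 38, 48, 55, 56, 69, 78, 91, 102, 106, 114, 124, 136, 146, 161, 173, 179, 193, 200, 221, 235]

Fragments:
  5→7: 2 bp
  7→16: 9 bp
  16→30: 14 bp
  30→38: 8 bp
  38→48: 10 bp
  48→55: 7 bp
  55→56: 1 bp
  56→69: 13 bp
  69→78: 9 bp
  78→91: 13 bp
  91→102: 11 bp
  102→106: 4 bp
  106→114: 8 bp
  114→124: 10 bp
  124→136: 12 bp
  136→146: 10 bp
  146→161: 15 bp
  161→173: 12 bp
  173→179: 6 bp
  179→193: 14 bp
  193→200: 7 bp
  200→221: 21 bp
  221→235: 14 bp
  235→5 (wrap): 249-235+5 = 19 bp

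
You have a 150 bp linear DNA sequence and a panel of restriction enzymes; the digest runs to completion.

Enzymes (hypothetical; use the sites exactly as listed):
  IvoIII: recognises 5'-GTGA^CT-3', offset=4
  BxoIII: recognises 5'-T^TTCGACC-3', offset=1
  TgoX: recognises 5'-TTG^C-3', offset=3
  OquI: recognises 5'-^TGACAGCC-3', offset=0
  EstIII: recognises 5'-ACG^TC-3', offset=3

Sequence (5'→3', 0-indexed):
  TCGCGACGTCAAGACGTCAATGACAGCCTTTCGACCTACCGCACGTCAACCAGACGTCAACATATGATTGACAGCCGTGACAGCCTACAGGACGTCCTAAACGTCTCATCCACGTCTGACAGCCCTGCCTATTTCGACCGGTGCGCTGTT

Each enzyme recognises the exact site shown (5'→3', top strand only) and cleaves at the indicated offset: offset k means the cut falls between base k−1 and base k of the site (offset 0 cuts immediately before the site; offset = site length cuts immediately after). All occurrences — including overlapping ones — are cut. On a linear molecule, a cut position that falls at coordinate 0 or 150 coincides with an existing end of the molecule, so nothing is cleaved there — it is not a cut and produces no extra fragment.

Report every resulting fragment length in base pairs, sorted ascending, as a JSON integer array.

[2,4,8,8,9,9,9,11,11,12,16,16,17,18]

Site scan:
  IvoIII (GTGACT, off=4): no sites
  BxoIII (TTTCGACC, off=1): starts [28, 131] → cuts [29, 132]
  TgoX (TTGC, off=3): no sites
  OquI (TGACAGCC, off=0): starts [20, 68, 77, 116] → cuts [20, 68, 77, 116]
  EstIII (ACGTC, off=3): starts [5, 13, 42, 53, 91, 100, 111] → cuts [8, 16, 45, 56, 94, 103, 114]

All cut coordinates (distinct, sorted): [8, 16, 20, 29, 45, 56, 68, 77, 94, 103, 114, 116, 132]

Fragments:
  [0,8): 8 bp
  [8,16): 8 bp
  [16,20): 4 bp
  [20,29): 9 bp
  [29,45): 16 bp
  [45,56): 11 bp
  [56,68): 12 bp
  [68,77): 9 bp
  [77,94): 17 bp
  [94,103): 9 bp
  [103,114): 11 bp
  [114,116): 2 bp
  [116,132): 16 bp
  [132,150): 18 bp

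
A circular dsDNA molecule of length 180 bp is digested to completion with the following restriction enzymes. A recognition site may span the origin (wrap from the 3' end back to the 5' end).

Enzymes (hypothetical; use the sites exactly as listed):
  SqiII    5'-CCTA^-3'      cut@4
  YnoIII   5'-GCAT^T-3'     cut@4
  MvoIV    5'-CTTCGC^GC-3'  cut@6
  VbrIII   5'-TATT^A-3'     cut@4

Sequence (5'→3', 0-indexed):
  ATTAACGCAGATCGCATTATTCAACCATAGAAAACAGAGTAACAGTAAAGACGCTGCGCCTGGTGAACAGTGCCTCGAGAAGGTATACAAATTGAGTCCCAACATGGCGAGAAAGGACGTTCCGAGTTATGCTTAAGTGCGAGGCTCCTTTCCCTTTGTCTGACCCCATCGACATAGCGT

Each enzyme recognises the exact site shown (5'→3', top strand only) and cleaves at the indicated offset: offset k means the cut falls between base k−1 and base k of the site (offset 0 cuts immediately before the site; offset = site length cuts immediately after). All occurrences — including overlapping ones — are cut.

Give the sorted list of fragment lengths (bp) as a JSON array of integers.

[14,166]

Site scan:
  SqiII (CCTA, off=4): no sites
  YnoIII GCATT/4: at [13] ⇒ [17]
  MvoIV (CTTCGCGC, off=6): no sites
  VbrIII TATTA/4: at [179] ⇒ [3]

All cut coordinates (distinct, sorted): [3, 17]

Fragments:
  3→17: 14 bp
  17→3 (wrap): 180-17+3 = 166 bp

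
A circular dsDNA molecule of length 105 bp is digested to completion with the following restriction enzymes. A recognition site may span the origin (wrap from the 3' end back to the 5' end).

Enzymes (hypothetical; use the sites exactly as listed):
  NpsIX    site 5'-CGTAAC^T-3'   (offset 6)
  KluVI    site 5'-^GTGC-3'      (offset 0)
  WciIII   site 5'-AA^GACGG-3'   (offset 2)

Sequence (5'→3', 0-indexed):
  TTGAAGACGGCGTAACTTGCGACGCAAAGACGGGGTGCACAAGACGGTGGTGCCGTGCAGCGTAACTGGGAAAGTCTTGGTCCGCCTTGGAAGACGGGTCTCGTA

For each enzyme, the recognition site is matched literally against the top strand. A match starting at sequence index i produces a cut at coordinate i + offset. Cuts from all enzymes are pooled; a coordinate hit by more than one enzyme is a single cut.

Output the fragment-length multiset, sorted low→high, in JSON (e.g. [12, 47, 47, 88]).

[5,6,7,8,11,12,12,18,26]

Site scan:
  NpsIX (CGTAACT, off=6): starts [10, 60] → cuts [16, 66]
  KluVI (GTGC, off=0): starts [34, 49, 54] → cuts [34, 49, 54]
  WciIII (AAGACGG, off=2): starts [3, 26, 40, 90] → cuts [5, 28, 42, 92]

All cut coordinates (distinct, sorted): [5, 16, 28, 34, 42, 49, 54, 66, 92]

Fragment lengths:
  5→16: 11 bp
  16→28: 12 bp
  28→34: 6 bp
  34→42: 8 bp
  42→49: 7 bp
  49→54: 5 bp
  54→66: 12 bp
  66→92: 26 bp
  92→5 (wrap): 105-92+5 = 18 bp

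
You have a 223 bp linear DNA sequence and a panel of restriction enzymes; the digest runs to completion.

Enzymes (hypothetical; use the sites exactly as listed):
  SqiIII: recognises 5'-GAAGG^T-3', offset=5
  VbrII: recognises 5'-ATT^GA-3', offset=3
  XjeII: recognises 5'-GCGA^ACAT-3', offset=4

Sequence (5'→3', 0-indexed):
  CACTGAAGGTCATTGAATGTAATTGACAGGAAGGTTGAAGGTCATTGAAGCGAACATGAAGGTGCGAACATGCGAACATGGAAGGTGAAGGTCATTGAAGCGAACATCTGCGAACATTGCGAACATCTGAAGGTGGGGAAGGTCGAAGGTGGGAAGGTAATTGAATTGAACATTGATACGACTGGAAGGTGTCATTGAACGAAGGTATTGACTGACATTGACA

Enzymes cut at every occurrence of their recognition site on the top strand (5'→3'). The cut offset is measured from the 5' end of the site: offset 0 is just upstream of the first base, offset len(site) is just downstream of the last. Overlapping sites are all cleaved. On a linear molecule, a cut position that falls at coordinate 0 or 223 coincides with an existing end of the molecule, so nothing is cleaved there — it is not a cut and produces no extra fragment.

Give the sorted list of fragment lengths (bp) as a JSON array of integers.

Per-enzyme occurrences:
  SqiIII (GAAGGT, off=5): starts [4, 29, 36, 57, 80, 86, 128, 137, 144, 152, 184, 200] → cuts [9, 34, 41, 62, 85, 91, 133, 142, 149, 157, 189, 205]
  VbrII (ATTGA, off=3): starts [11, 21, 43, 93, 159, 164, 171, 193, 206, 216] → cuts [14, 24, 46, 96, 162, 167, 174, 196, 209, 219]
  XjeII (GCGAACAT, off=4): starts [49, 63, 71, 99, 109, 118] → cuts [53, 67, 75, 103, 113, 122]

Pooled cuts: [9, 14, 24, 34, 41, 46, 53, 62, 67, 75, 85, 91, 96, 103, 113, 122, 133, 142, 149, 157, 162, 167, 174, 189, 196, 205, 209, 219]

Fragments:
  [0,9): 9 bp
  [9,14): 5 bp
  [14,24): 10 bp
  [24,34): 10 bp
  [34,41): 7 bp
  [41,46): 5 bp
  [46,53): 7 bp
  [53,62): 9 bp
  [62,67): 5 bp
  [67,75): 8 bp
  [75,85): 10 bp
  [85,91): 6 bp
  [91,96): 5 bp
  [96,103): 7 bp
  [103,113): 10 bp
  [113,122): 9 bp
  [122,133): 11 bp
  [133,142): 9 bp
  [142,149): 7 bp
  [149,157): 8 bp
  [157,162): 5 bp
  [162,167): 5 bp
  [167,174): 7 bp
  [174,189): 15 bp
  [189,196): 7 bp
  [196,205): 9 bp
  [205,209): 4 bp
  [209,219): 10 bp
  [219,223): 4 bp

[4,4,5,5,5,5,5,5,6,7,7,7,7,7,7,8,8,9,9,9,9,9,10,10,10,10,10,11,15]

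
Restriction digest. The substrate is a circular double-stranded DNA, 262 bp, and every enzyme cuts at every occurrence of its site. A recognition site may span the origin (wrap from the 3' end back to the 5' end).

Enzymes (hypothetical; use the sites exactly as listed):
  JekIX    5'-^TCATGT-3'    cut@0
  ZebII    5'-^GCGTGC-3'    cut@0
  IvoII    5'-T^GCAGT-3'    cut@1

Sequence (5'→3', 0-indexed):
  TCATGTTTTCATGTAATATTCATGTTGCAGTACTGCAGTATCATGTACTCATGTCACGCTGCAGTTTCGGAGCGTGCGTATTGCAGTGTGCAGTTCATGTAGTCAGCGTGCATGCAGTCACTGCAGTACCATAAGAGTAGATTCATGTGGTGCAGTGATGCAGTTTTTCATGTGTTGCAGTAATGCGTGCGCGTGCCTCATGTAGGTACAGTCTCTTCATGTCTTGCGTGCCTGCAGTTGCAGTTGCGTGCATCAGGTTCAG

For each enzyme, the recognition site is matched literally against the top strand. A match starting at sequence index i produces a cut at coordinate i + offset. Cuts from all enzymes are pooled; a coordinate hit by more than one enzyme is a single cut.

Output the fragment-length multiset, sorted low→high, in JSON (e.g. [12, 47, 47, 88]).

Site scan:
  JekIX TCATGT/0: at [0, 8, 19, 40, 48, 94, 142, 167, 197, 216] ⇒ [0, 8, 19, 40, 48, 94, 142, 167, 197, 216]
  ZebII GCGTGC/0: at [71, 105, 184, 190, 225, 245] ⇒ [71, 105, 184, 190, 225, 245]
  IvoII TGCAGT/1: at [25, 33, 59, 81, 88, 112, 121, 150, 158, 175, 232, 238] ⇒ [26, 34, 60, 82, 89, 113, 122, 151, 159, 176, 233, 239]

All cut coordinates (distinct, sorted): [0, 8, 19, 26, 34, 40, 48, 60, 71, 82, 89, 94, 105, 113, 122, 142, 151, 159, 167, 176, 184, 190, 197, 216, 225, 233, 239, 245]

Fragments:
  0→8: 8 bp
  8→19: 11 bp
  19→26: 7 bp
  26→34: 8 bp
  34→40: 6 bp
  40→48: 8 bp
  48→60: 12 bp
  60→71: 11 bp
  71→82: 11 bp
  82→89: 7 bp
  89→94: 5 bp
  94→105: 11 bp
  105→113: 8 bp
  113→122: 9 bp
  122→142: 20 bp
  142→151: 9 bp
  151→159: 8 bp
  159→167: 8 bp
  167→176: 9 bp
  176→184: 8 bp
  184→190: 6 bp
  190→197: 7 bp
  197→216: 19 bp
  216→225: 9 bp
  225→233: 8 bp
  233→239: 6 bp
  239→245: 6 bp
  245→0 (wrap): 262-245+0 = 17 bp

[5,6,6,6,6,7,7,7,8,8,8,8,8,8,8,8,9,9,9,9,11,11,11,11,12,17,19,20]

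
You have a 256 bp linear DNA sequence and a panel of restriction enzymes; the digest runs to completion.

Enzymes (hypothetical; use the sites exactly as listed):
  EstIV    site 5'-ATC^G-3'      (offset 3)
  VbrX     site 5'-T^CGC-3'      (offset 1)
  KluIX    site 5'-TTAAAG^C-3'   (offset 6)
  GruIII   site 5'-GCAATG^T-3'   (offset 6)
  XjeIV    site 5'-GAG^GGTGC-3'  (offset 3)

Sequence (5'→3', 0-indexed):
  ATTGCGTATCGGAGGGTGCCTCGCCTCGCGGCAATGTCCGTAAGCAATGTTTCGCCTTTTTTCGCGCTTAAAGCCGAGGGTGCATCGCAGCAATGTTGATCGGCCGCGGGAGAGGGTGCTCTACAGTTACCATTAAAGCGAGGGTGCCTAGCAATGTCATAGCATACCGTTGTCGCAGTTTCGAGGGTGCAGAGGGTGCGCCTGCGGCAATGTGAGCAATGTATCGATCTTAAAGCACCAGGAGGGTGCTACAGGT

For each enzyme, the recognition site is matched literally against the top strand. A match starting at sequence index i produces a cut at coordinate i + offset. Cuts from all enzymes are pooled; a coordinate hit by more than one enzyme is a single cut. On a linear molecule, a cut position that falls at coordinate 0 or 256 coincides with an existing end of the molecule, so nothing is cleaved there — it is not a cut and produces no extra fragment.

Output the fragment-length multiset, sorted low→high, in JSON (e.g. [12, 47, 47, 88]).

[1,3,4,4,4,5,5,6,7,7,9,9,9,9,10,10,10,10,11,12,12,13,13,14,17,18,24]

Scan for sites:
  EstIV (ATCG, off=3): starts [7, 83, 98, 222] → cuts [10, 86, 101, 225]
  VbrX (TCGC, off=1): starts [20, 25, 51, 61, 84, 172] → cuts [21, 26, 52, 62, 85, 173]
  KluIX (TTAAAGC, off=6): starts [67, 132, 229] → cuts [73, 138, 235]
  GruIII (GCAATGT, off=6): starts [30, 43, 89, 150, 206, 215] → cuts [36, 49, 95, 156, 212, 221]
  XjeIV (GAGGGTGC, off=3): starts [11, 75, 111, 139, 182, 191, 241] → cuts [14, 78, 114, 142, 185, 194, 244]

All cut coordinates (distinct, sorted): [10, 14, 21, 26, 36, 49, 52, 62, 73, 78, 85, 86, 95, 101, 114, 138, 142, 156, 173, 185, 194, 212, 221, 225, 235, 244]

Fragments:
  [0,10): 10 bp
  [10,14): 4 bp
  [14,21): 7 bp
  [21,26): 5 bp
  [26,36): 10 bp
  [36,49): 13 bp
  [49,52): 3 bp
  [52,62): 10 bp
  [62,73): 11 bp
  [73,78): 5 bp
  [78,85): 7 bp
  [85,86): 1 bp
  [86,95): 9 bp
  [95,101): 6 bp
  [101,114): 13 bp
  [114,138): 24 bp
  [138,142): 4 bp
  [142,156): 14 bp
  [156,173): 17 bp
  [173,185): 12 bp
  [185,194): 9 bp
  [194,212): 18 bp
  [212,221): 9 bp
  [221,225): 4 bp
  [225,235): 10 bp
  [235,244): 9 bp
  [244,256): 12 bp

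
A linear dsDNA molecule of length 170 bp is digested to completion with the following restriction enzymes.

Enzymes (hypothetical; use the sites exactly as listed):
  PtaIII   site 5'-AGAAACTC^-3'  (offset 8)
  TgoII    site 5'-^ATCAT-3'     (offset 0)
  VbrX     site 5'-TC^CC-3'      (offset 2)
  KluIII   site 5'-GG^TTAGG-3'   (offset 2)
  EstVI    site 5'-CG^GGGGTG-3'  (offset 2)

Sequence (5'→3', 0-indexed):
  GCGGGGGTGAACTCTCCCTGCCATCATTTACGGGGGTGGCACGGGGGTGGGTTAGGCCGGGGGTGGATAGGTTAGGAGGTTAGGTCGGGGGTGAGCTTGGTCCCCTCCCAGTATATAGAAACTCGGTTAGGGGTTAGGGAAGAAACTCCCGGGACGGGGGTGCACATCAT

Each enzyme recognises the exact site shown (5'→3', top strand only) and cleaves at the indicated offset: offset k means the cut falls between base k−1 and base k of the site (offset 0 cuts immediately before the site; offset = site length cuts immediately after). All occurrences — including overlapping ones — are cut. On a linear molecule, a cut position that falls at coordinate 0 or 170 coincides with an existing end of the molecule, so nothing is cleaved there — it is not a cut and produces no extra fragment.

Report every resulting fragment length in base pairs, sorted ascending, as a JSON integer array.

Per-enzyme occurrences:
  PtaIII (AGAAACTC, off=8): starts [116, 140] → cuts [124, 148]
  TgoII (ATCAT, off=0): starts [22, 165] → cuts [22, 165]
  VbrX (TCCC, off=2): starts [14, 100, 105, 146] → cuts [16, 102, 107, 148]
  KluIII (GGTTAGG, off=2): starts [49, 69, 77, 124, 131] → cuts [51, 71, 79, 126, 133]
  EstVI (CGGGGGTG, off=2): starts [1, 30, 41, 57, 85, 154] → cuts [3, 32, 43, 59, 87, 156]

Pooled cuts: [3, 16, 22, 32, 43, 51, 59, 71, 79, 87, 102, 107, 124, 126, 133, 148, 156, 165]

Fragment lengths:
  [0,3): 3 bp
  [3,16): 13 bp
  [16,22): 6 bp
  [22,32): 10 bp
  [32,43): 11 bp
  [43,51): 8 bp
  [51,59): 8 bp
  [59,71): 12 bp
  [71,79): 8 bp
  [79,87): 8 bp
  [87,102): 15 bp
  [102,107): 5 bp
  [107,124): 17 bp
  [124,126): 2 bp
  [126,133): 7 bp
  [133,148): 15 bp
  [148,156): 8 bp
  [156,165): 9 bp
  [165,170): 5 bp

[2,3,5,5,6,7,8,8,8,8,8,9,10,11,12,13,15,15,17]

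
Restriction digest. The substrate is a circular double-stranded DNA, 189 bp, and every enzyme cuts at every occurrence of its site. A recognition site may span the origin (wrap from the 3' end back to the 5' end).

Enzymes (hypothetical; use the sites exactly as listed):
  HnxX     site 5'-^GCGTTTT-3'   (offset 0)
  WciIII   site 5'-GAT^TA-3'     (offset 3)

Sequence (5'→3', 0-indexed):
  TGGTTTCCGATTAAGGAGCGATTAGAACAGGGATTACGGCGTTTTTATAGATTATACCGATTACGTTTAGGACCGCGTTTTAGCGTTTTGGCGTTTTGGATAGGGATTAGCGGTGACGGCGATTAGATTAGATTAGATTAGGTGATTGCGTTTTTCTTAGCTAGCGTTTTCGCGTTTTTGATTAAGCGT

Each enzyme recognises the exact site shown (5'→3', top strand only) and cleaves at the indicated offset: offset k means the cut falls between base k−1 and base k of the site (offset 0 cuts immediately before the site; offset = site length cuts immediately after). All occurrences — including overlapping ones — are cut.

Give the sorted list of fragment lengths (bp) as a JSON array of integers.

[4,5,5,5,8,8,8,9,9,11,11,12,13,14,16,16,17,18]

Scan for sites:
  HnxX (GCGTTTT, off=0): starts [38, 74, 82, 90, 147, 163, 171] → cuts [38, 74, 82, 90, 147, 163, 171]
  WciIII (GATTA, off=3): starts [8, 19, 31, 49, 58, 104, 120, 125, 130, 135, 179] → cuts [11, 22, 34, 52, 61, 107, 123, 128, 133, 138, 182]

Pooled cuts: [11, 22, 34, 38, 52, 61, 74, 82, 90, 107, 123, 128, 133, 138, 147, 163, 171, 182]

Fragments:
  11→22: 11 bp
  22→34: 12 bp
  34→38: 4 bp
  38→52: 14 bp
  52→61: 9 bp
  61→74: 13 bp
  74→82: 8 bp
  82→90: 8 bp
  90→107: 17 bp
  107→123: 16 bp
  123→128: 5 bp
  128→133: 5 bp
  133→138: 5 bp
  138→147: 9 bp
  147→163: 16 bp
  163→171: 8 bp
  171→182: 11 bp
  182→11 (wrap): 189-182+11 = 18 bp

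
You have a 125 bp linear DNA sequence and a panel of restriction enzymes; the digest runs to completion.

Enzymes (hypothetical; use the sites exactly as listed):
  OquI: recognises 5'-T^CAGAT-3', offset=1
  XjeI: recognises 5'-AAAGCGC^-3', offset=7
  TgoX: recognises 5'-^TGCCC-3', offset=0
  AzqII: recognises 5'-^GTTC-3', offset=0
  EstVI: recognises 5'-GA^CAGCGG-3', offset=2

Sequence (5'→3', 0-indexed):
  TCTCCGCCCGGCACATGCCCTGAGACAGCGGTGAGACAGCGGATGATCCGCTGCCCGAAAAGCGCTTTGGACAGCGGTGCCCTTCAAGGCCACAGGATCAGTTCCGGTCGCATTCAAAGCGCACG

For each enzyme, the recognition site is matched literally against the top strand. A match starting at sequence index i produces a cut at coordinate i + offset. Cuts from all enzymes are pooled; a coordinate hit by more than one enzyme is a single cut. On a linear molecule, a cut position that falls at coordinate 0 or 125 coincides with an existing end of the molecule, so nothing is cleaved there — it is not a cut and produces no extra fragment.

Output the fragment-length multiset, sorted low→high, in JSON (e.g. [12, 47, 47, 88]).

[3,6,6,10,11,14,15,15,22,23]

Site scan:
  OquI (TCAGAT, off=1): no sites
  XjeI (AAAGCGC, off=7): starts [58, 115] → cuts [65, 122]
  TgoX (TGCCC, off=0): starts [15, 51, 77] → cuts [15, 51, 77]
  AzqII (GTTC, off=0): starts [100] → cuts [100]
  EstVI (GACAGCGG, off=2): starts [23, 34, 69] → cuts [25, 36, 71]

All cut coordinates (distinct, sorted): [15, 25, 36, 51, 65, 71, 77, 100, 122]

Fragments:
  [0,15): 15 bp
  [15,25): 10 bp
  [25,36): 11 bp
  [36,51): 15 bp
  [51,65): 14 bp
  [65,71): 6 bp
  [71,77): 6 bp
  [77,100): 23 bp
  [100,122): 22 bp
  [122,125): 3 bp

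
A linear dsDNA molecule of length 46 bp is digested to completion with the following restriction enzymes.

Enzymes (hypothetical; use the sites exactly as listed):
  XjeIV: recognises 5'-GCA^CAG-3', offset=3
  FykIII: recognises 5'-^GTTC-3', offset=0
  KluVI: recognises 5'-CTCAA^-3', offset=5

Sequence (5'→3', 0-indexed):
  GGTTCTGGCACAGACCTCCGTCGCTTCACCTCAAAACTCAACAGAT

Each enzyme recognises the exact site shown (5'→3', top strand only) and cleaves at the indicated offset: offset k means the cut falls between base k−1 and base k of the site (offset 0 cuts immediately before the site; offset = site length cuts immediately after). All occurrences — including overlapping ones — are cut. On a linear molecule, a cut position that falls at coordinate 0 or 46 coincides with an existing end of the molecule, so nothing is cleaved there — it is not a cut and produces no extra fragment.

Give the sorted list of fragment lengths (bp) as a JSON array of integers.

[1,5,7,9,24]

Site scan:
  XjeIV GCACAG/3: at [7] ⇒ [10]
  FykIII GTTC/0: at [1] ⇒ [1]
  KluVI CTCAA/5: at [29, 36] ⇒ [34, 41]

All cut coordinates (distinct, sorted): [1, 10, 34, 41]

Fragments:
  [0,1): 1 bp
  [1,10): 9 bp
  [10,34): 24 bp
  [34,41): 7 bp
  [41,46): 5 bp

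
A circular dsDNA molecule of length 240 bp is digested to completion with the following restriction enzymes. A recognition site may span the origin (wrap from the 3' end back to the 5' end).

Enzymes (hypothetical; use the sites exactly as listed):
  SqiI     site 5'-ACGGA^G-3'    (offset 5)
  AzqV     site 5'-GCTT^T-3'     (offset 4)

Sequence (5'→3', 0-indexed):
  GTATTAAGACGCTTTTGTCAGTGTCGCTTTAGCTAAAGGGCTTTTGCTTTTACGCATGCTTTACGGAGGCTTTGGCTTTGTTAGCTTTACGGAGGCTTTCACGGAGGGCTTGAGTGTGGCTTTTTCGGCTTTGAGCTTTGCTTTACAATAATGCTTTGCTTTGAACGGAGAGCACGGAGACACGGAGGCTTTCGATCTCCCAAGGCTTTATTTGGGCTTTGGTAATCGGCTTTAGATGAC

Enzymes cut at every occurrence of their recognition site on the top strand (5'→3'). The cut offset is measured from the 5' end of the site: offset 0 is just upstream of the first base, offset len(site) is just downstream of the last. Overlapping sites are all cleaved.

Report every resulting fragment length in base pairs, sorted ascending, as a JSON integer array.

[5,5,5,5,5,6,6,6,6,7,7,8,8,9,9,9,11,12,13,13,14,15,17,17,22]

Per-enzyme occurrences:
  SqiI ACGGAG/5: at [62, 88, 100, 164, 173, 181] ⇒ [67, 93, 105, 169, 178, 186]
  AzqV GCTTT/4: at [10, 25, 39, 45, 57, 68, 74, 83, 94, 118, 127, 134, 139, 152, 157, 187, 204, 215, 228] ⇒ [14, 29, 43, 49, 61, 72, 78, 87, 98, 122, 131, 138, 143, 156, 161, 191, 208, 219, 232]

All cut coordinates (distinct, sorted): [14, 29, 43, 49, 61, 67, 72, 78, 87, 93, 98, 105, 122, 131, 138, 143, 156, 161, 169, 178, 186, 191, 208, 219, 232]

Fragment lengths:
  14→29: 15 bp
  29→43: 14 bp
  43→49: 6 bp
  49→61: 12 bp
  61→67: 6 bp
  67→72: 5 bp
  72→78: 6 bp
  78→87: 9 bp
  87→93: 6 bp
  93→98: 5 bp
  98→105: 7 bp
  105→122: 17 bp
  122→131: 9 bp
  131→138: 7 bp
  138→143: 5 bp
  143→156: 13 bp
  156→161: 5 bp
  161→169: 8 bp
  169→178: 9 bp
  178→186: 8 bp
  186→191: 5 bp
  191→208: 17 bp
  208→219: 11 bp
  219→232: 13 bp
  232→14 (wrap): 240-232+14 = 22 bp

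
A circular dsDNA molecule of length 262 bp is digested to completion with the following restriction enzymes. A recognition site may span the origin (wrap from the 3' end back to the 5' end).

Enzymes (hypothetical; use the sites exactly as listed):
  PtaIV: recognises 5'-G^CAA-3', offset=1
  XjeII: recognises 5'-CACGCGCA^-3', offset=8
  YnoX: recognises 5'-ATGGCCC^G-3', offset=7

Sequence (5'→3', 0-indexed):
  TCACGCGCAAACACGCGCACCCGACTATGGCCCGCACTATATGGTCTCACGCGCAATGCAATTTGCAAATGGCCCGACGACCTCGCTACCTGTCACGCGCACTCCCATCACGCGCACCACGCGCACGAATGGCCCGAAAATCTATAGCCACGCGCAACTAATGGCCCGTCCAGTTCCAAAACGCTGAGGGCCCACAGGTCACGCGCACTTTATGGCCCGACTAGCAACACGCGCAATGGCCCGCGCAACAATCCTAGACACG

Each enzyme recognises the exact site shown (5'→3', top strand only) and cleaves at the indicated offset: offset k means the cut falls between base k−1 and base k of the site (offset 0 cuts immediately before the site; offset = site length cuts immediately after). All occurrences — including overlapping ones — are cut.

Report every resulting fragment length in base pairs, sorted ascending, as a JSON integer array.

[2,2,2,2,3,3,6,7,7,9,9,10,10,10,11,11,14,15,19,20,24,26,40]

Per-enzyme occurrences:
  PtaIV (GCAA, off=1): starts [6, 52, 57, 64, 153, 223, 232, 244] → cuts [7, 53, 58, 65, 154, 224, 233, 245]
  XjeII (CACGCGCA, off=8): starts [1, 11, 47, 93, 108, 117, 148, 199, 227] → cuts [9, 19, 55, 101, 116, 125, 156, 207, 235]
  YnoX (ATGGCCCG, off=7): starts [26, 68, 128, 160, 211, 235] → cuts [33, 75, 135, 167, 218, 242]

Pooled cuts: [7, 9, 19, 33, 53, 55, 58, 65, 75, 101, 116, 125, 135, 154, 156, 167, 207, 218, 224, 233, 235, 242, 245]

Fragment lengths:
  7→9: 2 bp
  9→19: 10 bp
  19→33: 14 bp
  33→53: 20 bp
  53→55: 2 bp
  55→58: 3 bp
  58→65: 7 bp
  65→75: 10 bp
  75→101: 26 bp
  101→116: 15 bp
  116→125: 9 bp
  125→135: 10 bp
  135→154: 19 bp
  154→156: 2 bp
  156→167: 11 bp
  167→207: 40 bp
  207→218: 11 bp
  218→224: 6 bp
  224→233: 9 bp
  233→235: 2 bp
  235→242: 7 bp
  242→245: 3 bp
  245→7 (wrap): 262-245+7 = 24 bp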